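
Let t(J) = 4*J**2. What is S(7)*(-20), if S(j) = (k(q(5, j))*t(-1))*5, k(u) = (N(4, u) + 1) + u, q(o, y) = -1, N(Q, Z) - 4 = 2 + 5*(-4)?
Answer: 5600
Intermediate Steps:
N(Q, Z) = -14 (N(Q, Z) = 4 + (2 + 5*(-4)) = 4 + (2 - 20) = 4 - 18 = -14)
k(u) = -13 + u (k(u) = (-14 + 1) + u = -13 + u)
S(j) = -280 (S(j) = ((-13 - 1)*(4*(-1)**2))*5 = -56*5 = -280)
S(7)*(-20) = -280*(-20) = 5600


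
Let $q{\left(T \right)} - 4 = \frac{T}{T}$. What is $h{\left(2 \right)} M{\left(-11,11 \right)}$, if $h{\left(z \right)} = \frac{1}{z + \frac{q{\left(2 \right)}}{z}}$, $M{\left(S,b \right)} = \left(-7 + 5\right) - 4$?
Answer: $- \frac{4}{3} \approx -1.3333$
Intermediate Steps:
$q{\left(T \right)} = 5$ ($q{\left(T \right)} = 4 + \frac{T}{T} = 4 + 1 = 5$)
$M{\left(S,b \right)} = -6$ ($M{\left(S,b \right)} = -2 - 4 = -6$)
$h{\left(z \right)} = \frac{1}{z + \frac{5}{z}}$
$h{\left(2 \right)} M{\left(-11,11 \right)} = \frac{2}{5 + 2^{2}} \left(-6\right) = \frac{2}{5 + 4} \left(-6\right) = \frac{2}{9} \left(-6\right) = - \frac{4}{3}$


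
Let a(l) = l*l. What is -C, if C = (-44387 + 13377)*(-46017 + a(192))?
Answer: -283834530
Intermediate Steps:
a(l) = l**2
C = 283834530 (C = (-44387 + 13377)*(-46017 + 192**2) = -31010*(-46017 + 36864) = -31010*(-9153) = 283834530)
-C = -1*283834530 = -283834530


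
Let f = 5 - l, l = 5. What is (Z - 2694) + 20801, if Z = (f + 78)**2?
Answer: 24191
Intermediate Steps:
f = 0 (f = 5 - 1*5 = 5 - 5 = 0)
Z = 6084 (Z = (0 + 78)**2 = 78**2 = 6084)
(Z - 2694) + 20801 = (6084 - 2694) + 20801 = 3390 + 20801 = 24191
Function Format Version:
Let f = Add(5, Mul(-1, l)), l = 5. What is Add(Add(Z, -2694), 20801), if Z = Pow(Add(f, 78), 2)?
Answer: 24191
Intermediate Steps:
f = 0 (f = Add(5, Mul(-1, 5)) = Add(5, -5) = 0)
Z = 6084 (Z = Pow(Add(0, 78), 2) = Pow(78, 2) = 6084)
Add(Add(Z, -2694), 20801) = Add(Add(6084, -2694), 20801) = Add(3390, 20801) = 24191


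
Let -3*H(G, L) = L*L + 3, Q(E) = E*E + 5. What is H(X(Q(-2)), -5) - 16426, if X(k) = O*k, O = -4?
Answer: -49306/3 ≈ -16435.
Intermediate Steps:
Q(E) = 5 + E² (Q(E) = E² + 5 = 5 + E²)
X(k) = -4*k
H(G, L) = -1 - L²/3 (H(G, L) = -(L*L + 3)/3 = -(L² + 3)/3 = -(3 + L²)/3 = -1 - L²/3)
H(X(Q(-2)), -5) - 16426 = (-1 - ⅓*(-5)²) - 16426 = (-1 - ⅓*25) - 16426 = (-1 - 25/3) - 16426 = -28/3 - 16426 = -49306/3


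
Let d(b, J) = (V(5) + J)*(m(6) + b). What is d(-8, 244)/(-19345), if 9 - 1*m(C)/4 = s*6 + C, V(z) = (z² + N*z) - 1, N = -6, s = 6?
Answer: 6664/3869 ≈ 1.7224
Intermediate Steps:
V(z) = -1 + z² - 6*z (V(z) = (z² - 6*z) - 1 = -1 + z² - 6*z)
m(C) = -108 - 4*C (m(C) = 36 - 4*(6*6 + C) = 36 - 4*(36 + C) = 36 + (-144 - 4*C) = -108 - 4*C)
d(b, J) = (-132 + b)*(-6 + J) (d(b, J) = ((-1 + 5² - 6*5) + J)*((-108 - 4*6) + b) = ((-1 + 25 - 30) + J)*((-108 - 24) + b) = (-6 + J)*(-132 + b) = (-132 + b)*(-6 + J))
d(-8, 244)/(-19345) = (792 - 132*244 - 6*(-8) + 244*(-8))/(-19345) = (792 - 32208 + 48 - 1952)*(-1/19345) = -33320*(-1/19345) = 6664/3869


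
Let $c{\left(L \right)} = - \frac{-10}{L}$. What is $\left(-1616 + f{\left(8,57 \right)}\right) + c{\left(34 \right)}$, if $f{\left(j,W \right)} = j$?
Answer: $- \frac{27331}{17} \approx -1607.7$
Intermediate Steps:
$c{\left(L \right)} = \frac{10}{L}$
$\left(-1616 + f{\left(8,57 \right)}\right) + c{\left(34 \right)} = \left(-1616 + 8\right) + \frac{10}{34} = -1608 + 10 \cdot \frac{1}{34} = -1608 + \frac{5}{17} = - \frac{27331}{17}$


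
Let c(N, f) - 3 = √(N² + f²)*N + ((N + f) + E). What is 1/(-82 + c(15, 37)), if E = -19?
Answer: 23/178267 + 15*√1594/356534 ≈ 0.0018087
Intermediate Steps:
c(N, f) = -16 + N + f + N*√(N² + f²) (c(N, f) = 3 + (√(N² + f²)*N + ((N + f) - 19)) = 3 + (N*√(N² + f²) + (-19 + N + f)) = 3 + (-19 + N + f + N*√(N² + f²)) = -16 + N + f + N*√(N² + f²))
1/(-82 + c(15, 37)) = 1/(-82 + (-16 + 15 + 37 + 15*√(15² + 37²))) = 1/(-82 + (-16 + 15 + 37 + 15*√(225 + 1369))) = 1/(-82 + (-16 + 15 + 37 + 15*√1594)) = 1/(-82 + (36 + 15*√1594)) = 1/(-46 + 15*√1594)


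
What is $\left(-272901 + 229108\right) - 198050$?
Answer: $-241843$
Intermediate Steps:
$\left(-272901 + 229108\right) - 198050 = -43793 - 198050 = -241843$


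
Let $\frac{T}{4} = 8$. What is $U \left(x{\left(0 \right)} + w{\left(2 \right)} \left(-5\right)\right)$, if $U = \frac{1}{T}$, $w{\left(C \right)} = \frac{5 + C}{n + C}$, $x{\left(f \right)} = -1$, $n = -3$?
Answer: $\frac{17}{16} \approx 1.0625$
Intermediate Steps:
$T = 32$ ($T = 4 \cdot 8 = 32$)
$w{\left(C \right)} = \frac{5 + C}{-3 + C}$
$U = \frac{1}{32} \approx 0.03125$
$U \left(x{\left(0 \right)} + w{\left(2 \right)} \left(-5\right)\right) = \frac{-1 + \frac{5 + 2}{-3 + 2} \left(-5\right)}{32} = \frac{-1 + \frac{1}{-1} \cdot 7 \left(-5\right)}{32} = \frac{-1 + \left(-1\right) 7 \left(-5\right)}{32} = \frac{-1 - -35}{32} = \frac{-1 + 35}{32} = \frac{1}{32} \cdot 34 = \frac{17}{16}$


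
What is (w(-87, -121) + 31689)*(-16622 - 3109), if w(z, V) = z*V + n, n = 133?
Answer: -835588119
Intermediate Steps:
w(z, V) = 133 + V*z (w(z, V) = z*V + 133 = V*z + 133 = 133 + V*z)
(w(-87, -121) + 31689)*(-16622 - 3109) = ((133 - 121*(-87)) + 31689)*(-16622 - 3109) = ((133 + 10527) + 31689)*(-19731) = (10660 + 31689)*(-19731) = 42349*(-19731) = -835588119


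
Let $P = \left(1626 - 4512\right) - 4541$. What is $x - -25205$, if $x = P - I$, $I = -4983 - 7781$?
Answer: $30542$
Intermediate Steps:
$I = -12764$
$P = -7427$ ($P = -2886 - 4541 = -7427$)
$x = 5337$ ($x = -7427 - -12764 = -7427 + 12764 = 5337$)
$x - -25205 = 5337 - -25205 = 5337 + 25205 = 30542$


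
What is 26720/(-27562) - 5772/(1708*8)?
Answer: -65523743/47075896 ≈ -1.3919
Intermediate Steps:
26720/(-27562) - 5772/(1708*8) = 26720*(-1/27562) - 5772/13664 = -13360/13781 - 5772*1/13664 = -13360/13781 - 1443/3416 = -65523743/47075896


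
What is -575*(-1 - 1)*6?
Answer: 6900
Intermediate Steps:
-575*(-1 - 1)*6 = -(-1150)*6 = -575*(-12) = 6900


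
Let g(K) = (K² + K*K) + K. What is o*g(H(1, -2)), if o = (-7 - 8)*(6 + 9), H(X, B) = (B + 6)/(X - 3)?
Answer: -1350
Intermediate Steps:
H(X, B) = (6 + B)/(-3 + X)
g(K) = K + 2*K² (g(K) = (K² + K²) + K = 2*K² + K = K + 2*K²)
o = -225 (o = -15*15 = -225)
o*g(H(1, -2)) = -225*(6 - 2)/(-3 + 1)*(1 + 2*((6 - 2)/(-3 + 1))) = -225*4/(-2)*(1 + 2*(4/(-2))) = -225*(-½*4)*(1 + 2*(-½*4)) = -(-450)*(1 + 2*(-2)) = -(-450)*(1 - 4) = -(-450)*(-3) = -225*6 = -1350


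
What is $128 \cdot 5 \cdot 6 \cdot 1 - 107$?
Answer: $3733$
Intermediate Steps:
$128 \cdot 5 \cdot 6 \cdot 1 - 107 = 128 \cdot 30 \cdot 1 - 107 = 128 \cdot 30 - 107 = 3840 - 107 = 3733$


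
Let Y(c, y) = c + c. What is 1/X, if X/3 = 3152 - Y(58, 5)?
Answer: 1/9108 ≈ 0.00010979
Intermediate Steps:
Y(c, y) = 2*c
X = 9108 (X = 3*(3152 - 2*58) = 3*(3152 - 1*116) = 3*(3152 - 116) = 3*3036 = 9108)
1/X = 1/9108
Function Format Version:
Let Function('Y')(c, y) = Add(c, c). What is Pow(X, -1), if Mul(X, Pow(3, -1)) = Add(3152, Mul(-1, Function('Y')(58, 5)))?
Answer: Rational(1, 9108) ≈ 0.00010979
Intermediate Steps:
Function('Y')(c, y) = Mul(2, c)
X = 9108 (X = Mul(3, Add(3152, Mul(-1, Mul(2, 58)))) = Mul(3, Add(3152, Mul(-1, 116))) = Mul(3, Add(3152, -116)) = Mul(3, 3036) = 9108)
Pow(X, -1) = Pow(9108, -1) = Rational(1, 9108)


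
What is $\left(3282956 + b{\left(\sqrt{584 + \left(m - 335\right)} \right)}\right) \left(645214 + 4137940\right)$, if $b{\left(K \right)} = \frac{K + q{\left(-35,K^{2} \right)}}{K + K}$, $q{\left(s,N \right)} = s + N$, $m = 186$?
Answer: $15702886514801 + \frac{191326160 \sqrt{435}}{87} \approx 1.5703 \cdot 10^{13}$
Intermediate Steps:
$q{\left(s,N \right)} = N + s$
$b{\left(K \right)} = \frac{-35 + K + K^{2}}{2 K}$ ($b{\left(K \right)} = \frac{K + \left(K^{2} - 35\right)}{K + K} = \frac{K + \left(-35 + K^{2}\right)}{2 K} = \left(-35 + K + K^{2}\right) \frac{1}{2 K} = \frac{-35 + K + K^{2}}{2 K}$)
$\left(3282956 + b{\left(\sqrt{584 + \left(m - 335\right)} \right)}\right) \left(645214 + 4137940\right) = \left(3282956 + \frac{-35 + \sqrt{584 + \left(186 - 335\right)} + \left(\sqrt{584 + \left(186 - 335\right)}\right)^{2}}{2 \sqrt{584 + \left(186 - 335\right)}}\right) \left(645214 + 4137940\right) = \left(3282956 + \frac{-35 + \sqrt{584 - 149} + \left(\sqrt{584 - 149}\right)^{2}}{2 \sqrt{584 - 149}}\right) 4783154 = \left(3282956 + \frac{-35 + \sqrt{435} + \left(\sqrt{435}\right)^{2}}{2 \sqrt{435}}\right) 4783154 = \left(3282956 + \frac{\frac{\sqrt{435}}{435} \left(-35 + \sqrt{435} + 435\right)}{2}\right) 4783154 = \left(3282956 + \frac{\frac{\sqrt{435}}{435} \left(400 + \sqrt{435}\right)}{2}\right) 4783154 = \left(3282956 + \frac{\sqrt{435} \left(400 + \sqrt{435}\right)}{870}\right) 4783154 = 15702884123224 + \frac{2391577 \sqrt{435} \left(400 + \sqrt{435}\right)}{435}$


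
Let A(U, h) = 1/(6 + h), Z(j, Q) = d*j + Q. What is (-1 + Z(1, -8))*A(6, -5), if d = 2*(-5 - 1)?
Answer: -21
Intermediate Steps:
d = -12 (d = 2*(-6) = -12)
Z(j, Q) = Q - 12*j (Z(j, Q) = -12*j + Q = Q - 12*j)
(-1 + Z(1, -8))*A(6, -5) = (-1 + (-8 - 12*1))/(6 - 5) = (-1 + (-8 - 12))/1 = (-1 - 20)*1 = -21*1 = -21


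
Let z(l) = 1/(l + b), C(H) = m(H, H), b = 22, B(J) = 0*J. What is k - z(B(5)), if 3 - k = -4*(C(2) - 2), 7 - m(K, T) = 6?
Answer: -23/22 ≈ -1.0455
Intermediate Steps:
m(K, T) = 1 (m(K, T) = 7 - 1*6 = 7 - 6 = 1)
B(J) = 0
C(H) = 1
z(l) = 1/(22 + l) (z(l) = 1/(l + 22) = 1/(22 + l))
k = -1 (k = 3 - (-4)*(1 - 2) = 3 - (-4)*(-1) = 3 - 1*4 = 3 - 4 = -1)
k - z(B(5)) = -1 - 1/(22 + 0) = -1 - 1/22 = -23/22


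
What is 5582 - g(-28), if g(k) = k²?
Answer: 4798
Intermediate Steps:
5582 - g(-28) = 5582 - 1*(-28)² = 5582 - 1*784 = 5582 - 784 = 4798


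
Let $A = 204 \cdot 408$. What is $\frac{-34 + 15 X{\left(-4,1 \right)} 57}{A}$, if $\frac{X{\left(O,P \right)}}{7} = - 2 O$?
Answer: $\frac{23923}{41616} \approx 0.57485$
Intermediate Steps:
$X{\left(O,P \right)} = - 14 O$ ($X{\left(O,P \right)} = 7 \left(- 2 O\right) = - 14 O$)
$A = 83232$
$\frac{-34 + 15 X{\left(-4,1 \right)} 57}{A} = \frac{-34 + 15 \left(\left(-14\right) \left(-4\right)\right) 57}{83232} = \left(-34 + 15 \cdot 56 \cdot 57\right) \frac{1}{83232} = \left(-34 + 840 \cdot 57\right) \frac{1}{83232} = \left(-34 + 47880\right) \frac{1}{83232} = 47846 \cdot \frac{1}{83232} = \frac{23923}{41616}$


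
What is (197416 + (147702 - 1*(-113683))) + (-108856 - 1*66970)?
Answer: 282975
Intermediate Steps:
(197416 + (147702 - 1*(-113683))) + (-108856 - 1*66970) = (197416 + (147702 + 113683)) + (-108856 - 66970) = (197416 + 261385) - 175826 = 458801 - 175826 = 282975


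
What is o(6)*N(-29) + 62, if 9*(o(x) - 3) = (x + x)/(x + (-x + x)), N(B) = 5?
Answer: 703/9 ≈ 78.111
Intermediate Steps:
o(x) = 29/9 (o(x) = 3 + ((x + x)/(x + (-x + x)))/9 = 3 + ((2*x)/(x + 0))/9 = 3 + ((2*x)/x)/9 = 3 + (1/9)*2 = 3 + 2/9 = 29/9)
o(6)*N(-29) + 62 = (29/9)*5 + 62 = 145/9 + 62 = 703/9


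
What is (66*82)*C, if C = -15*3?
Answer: -243540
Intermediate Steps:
C = -45
(66*82)*C = (66*82)*(-45) = 5412*(-45) = -243540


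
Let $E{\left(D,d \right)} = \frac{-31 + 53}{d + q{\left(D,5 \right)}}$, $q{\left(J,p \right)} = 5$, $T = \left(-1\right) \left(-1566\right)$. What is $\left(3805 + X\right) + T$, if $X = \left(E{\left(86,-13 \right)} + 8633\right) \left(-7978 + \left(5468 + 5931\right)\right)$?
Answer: $\frac{118117825}{4} \approx 2.9529 \cdot 10^{7}$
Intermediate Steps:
$T = 1566$
$E{\left(D,d \right)} = \frac{22}{5 + d}$ ($E{\left(D,d \right)} = \frac{-31 + 53}{d + 5} = \frac{22}{5 + d}$)
$X = \frac{118096341}{4}$ ($X = \left(\frac{22}{5 - 13} + 8633\right) \left(-7978 + \left(5468 + 5931\right)\right) = \left(\frac{22}{-8} + 8633\right) \left(-7978 + 11399\right) = \left(22 \left(- \frac{1}{8}\right) + 8633\right) 3421 = \left(- \frac{11}{4} + 8633\right) 3421 = \frac{34521}{4} \cdot 3421 = \frac{118096341}{4} \approx 2.9524 \cdot 10^{7}$)
$\left(3805 + X\right) + T = \left(3805 + \frac{118096341}{4}\right) + 1566 = \frac{118111561}{4} + 1566 = \frac{118117825}{4}$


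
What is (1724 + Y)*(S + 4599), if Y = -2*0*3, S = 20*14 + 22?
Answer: 8449324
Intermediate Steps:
S = 302 (S = 280 + 22 = 302)
Y = 0 (Y = 0*3 = 0)
(1724 + Y)*(S + 4599) = (1724 + 0)*(302 + 4599) = 1724*4901 = 8449324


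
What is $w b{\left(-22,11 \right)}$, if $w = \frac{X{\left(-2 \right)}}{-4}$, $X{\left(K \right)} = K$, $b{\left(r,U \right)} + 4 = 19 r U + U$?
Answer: $- \frac{4591}{2} \approx -2295.5$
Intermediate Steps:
$b{\left(r,U \right)} = -4 + U + 19 U r$ ($b{\left(r,U \right)} = -4 + \left(19 r U + U\right) = -4 + \left(19 U r + U\right) = -4 + \left(U + 19 U r\right) = -4 + U + 19 U r$)
$w = \frac{1}{2}$ ($w = - \frac{2}{-4} = \left(-2\right) \left(- \frac{1}{4}\right) = \frac{1}{2} \approx 0.5$)
$w b{\left(-22,11 \right)} = \frac{-4 + 11 + 19 \cdot 11 \left(-22\right)}{2} = \frac{-4 + 11 - 4598}{2} = \frac{1}{2} \left(-4591\right) = - \frac{4591}{2}$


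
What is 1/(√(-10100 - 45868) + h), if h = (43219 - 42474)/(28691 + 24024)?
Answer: 1570907/6221114611033 - 444619396*I*√3498/6221114611033 ≈ 2.5251e-7 - 0.004227*I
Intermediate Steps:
h = 149/10543 (h = 745/52715 = 745*(1/52715) = 149/10543 ≈ 0.014133)
1/(√(-10100 - 45868) + h) = 1/(√(-10100 - 45868) + 149/10543) = 1/(√(-55968) + 149/10543) = 1/(4*I*√3498 + 149/10543) = 1/(149/10543 + 4*I*√3498)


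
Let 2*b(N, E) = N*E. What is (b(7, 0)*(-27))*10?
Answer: 0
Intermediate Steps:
b(N, E) = E*N/2 (b(N, E) = (N*E)/2 = (E*N)/2 = E*N/2)
(b(7, 0)*(-27))*10 = (((1/2)*0*7)*(-27))*10 = (0*(-27))*10 = 0*10 = 0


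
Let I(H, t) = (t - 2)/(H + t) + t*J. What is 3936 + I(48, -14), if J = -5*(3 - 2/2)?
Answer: 69284/17 ≈ 4075.5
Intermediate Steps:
J = -10 (J = -5*(3 - 2*1/2) = -5*(3 - 1) = -5*2 = -10)
I(H, t) = -10*t + (-2 + t)/(H + t) (I(H, t) = (t - 2)/(H + t) + t*(-10) = (-2 + t)/(H + t) - 10*t = -10*t + (-2 + t)/(H + t))
3936 + I(48, -14) = 3936 + (-2 - 14 - 10*(-14)**2 - 10*48*(-14))/(48 - 14) = 3936 + (-2 - 14 - 10*196 + 6720)/34 = 3936 + (-2 - 14 - 1960 + 6720)/34 = 3936 + (1/34)*4744 = 3936 + 2372/17 = 69284/17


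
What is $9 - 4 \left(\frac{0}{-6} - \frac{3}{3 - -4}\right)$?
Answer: $\frac{75}{7} \approx 10.714$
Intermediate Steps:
$9 - 4 \left(\frac{0}{-6} - \frac{3}{3 - -4}\right) = 9 - 4 \left(0 \left(- \frac{1}{6}\right) - \frac{3}{3 + 4}\right) = 9 - 4 \left(0 - \frac{3}{7}\right) = 9 - - \frac{12}{7} = 9 + \frac{12}{7} = \frac{75}{7}$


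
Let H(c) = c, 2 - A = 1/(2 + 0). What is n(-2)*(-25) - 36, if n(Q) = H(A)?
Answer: -147/2 ≈ -73.500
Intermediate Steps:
A = 3/2 (A = 2 - 1/(2 + 0) = 2 - 1/2 = 3/2 ≈ 1.5000)
n(Q) = 3/2
n(-2)*(-25) - 36 = (3/2)*(-25) - 36 = -75/2 - 36 = -147/2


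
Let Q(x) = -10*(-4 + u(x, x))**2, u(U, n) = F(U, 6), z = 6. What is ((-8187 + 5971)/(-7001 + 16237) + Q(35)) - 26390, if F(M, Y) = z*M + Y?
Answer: -1098692024/2309 ≈ -4.7583e+5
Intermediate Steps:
F(M, Y) = Y + 6*M (F(M, Y) = 6*M + Y = Y + 6*M)
u(U, n) = 6 + 6*U
Q(x) = -10*(2 + 6*x)**2 (Q(x) = -10*(-4 + (6 + 6*x))**2 = -10*(2 + 6*x)**2)
((-8187 + 5971)/(-7001 + 16237) + Q(35)) - 26390 = ((-8187 + 5971)/(-7001 + 16237) - 40*(1 + 3*35)**2) - 26390 = (-2216/9236 - 40*(1 + 105)**2) - 26390 = (-2216*1/9236 - 40*106**2) - 26390 = (-554/2309 - 40*11236) - 26390 = (-554/2309 - 449440) - 26390 = -1037757514/2309 - 26390 = -1098692024/2309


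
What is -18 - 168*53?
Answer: -8922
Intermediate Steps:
-18 - 168*53 = -18 - 8904 = -8922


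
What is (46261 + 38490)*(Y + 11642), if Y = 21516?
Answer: 2810173658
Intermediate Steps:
(46261 + 38490)*(Y + 11642) = (46261 + 38490)*(21516 + 11642) = 84751*33158 = 2810173658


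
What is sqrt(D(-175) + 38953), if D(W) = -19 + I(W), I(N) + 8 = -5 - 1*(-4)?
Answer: 15*sqrt(173) ≈ 197.29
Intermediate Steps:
I(N) = -9 (I(N) = -8 + (-5 - 1*(-4)) = -8 + (-5 + 4) = -8 - 1 = -9)
D(W) = -28 (D(W) = -19 - 9 = -28)
sqrt(D(-175) + 38953) = sqrt(-28 + 38953) = sqrt(38925) = 15*sqrt(173)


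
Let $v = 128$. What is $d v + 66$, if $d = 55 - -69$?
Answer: $15938$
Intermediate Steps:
$d = 124$ ($d = 55 + 69 = 124$)
$d v + 66 = 124 \cdot 128 + 66 = 15872 + 66 = 15938$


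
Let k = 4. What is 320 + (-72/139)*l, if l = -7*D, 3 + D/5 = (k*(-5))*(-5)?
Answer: 288920/139 ≈ 2078.6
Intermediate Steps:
D = 485 (D = -15 + 5*((4*(-5))*(-5)) = -15 + 5*(-20*(-5)) = -15 + 5*100 = -15 + 500 = 485)
l = -3395 (l = -7*485 = -3395)
320 + (-72/139)*l = 320 - 72/139*(-3395) = 320 + 244440/139 = 288920/139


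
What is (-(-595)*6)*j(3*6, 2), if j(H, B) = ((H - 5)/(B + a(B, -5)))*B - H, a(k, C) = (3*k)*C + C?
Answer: -737800/11 ≈ -67073.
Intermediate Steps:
a(k, C) = C + 3*C*k (a(k, C) = 3*C*k + C = C + 3*C*k)
j(H, B) = -H + B*(-5 + H)/(-5 - 14*B) (j(H, B) = ((H - 5)/(B - 5*(1 + 3*B)))*B - H = ((-5 + H)/(B + (-5 - 15*B)))*B - H = ((-5 + H)/(-5 - 14*B))*B - H = B*(-5 + H)/(-5 - 14*B) - H = -H + B*(-5 + H)/(-5 - 14*B))
(-(-595)*6)*j(3*6, 2) = (-(-595)*6)*(5*(2 - 3*6 - 3*2*3*6)/(5 + 14*2)) = (-35*(-102))*(5*(2 - 1*18 - 3*2*18)/(5 + 28)) = 3570*(5*(2 - 18 - 108)/33) = 3570*(5*(1/33)*(-124)) = 3570*(-620/33) = -737800/11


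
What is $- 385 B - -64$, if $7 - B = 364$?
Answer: $137509$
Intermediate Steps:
$B = -357$ ($B = 7 - 364 = -357$)
$- 385 B - -64 = \left(-385\right) \left(-357\right) - -64 = 137445 + \left(-61 + 125\right) = 137445 + 64 = 137509$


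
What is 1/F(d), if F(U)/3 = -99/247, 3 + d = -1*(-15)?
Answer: -247/297 ≈ -0.83165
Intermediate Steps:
d = 12 (d = -3 - 1*(-15) = -3 + 15 = 12)
F(U) = -297/247 (F(U) = 3*(-99/247) = -297/247)
1/F(d) = 1/(-297/247) = -247/297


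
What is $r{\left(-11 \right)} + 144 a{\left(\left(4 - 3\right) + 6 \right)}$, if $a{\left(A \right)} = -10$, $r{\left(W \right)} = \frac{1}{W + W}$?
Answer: $- \frac{31681}{22} \approx -1440.0$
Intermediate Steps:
$r{\left(W \right)} = \frac{1}{2 W}$
$r{\left(-11 \right)} + 144 a{\left(\left(4 - 3\right) + 6 \right)} = \frac{1}{2 \left(-11\right)} + 144 \left(-10\right) = \frac{1}{2} \left(- \frac{1}{11}\right) - 1440 = - \frac{1}{22} - 1440 = - \frac{31681}{22}$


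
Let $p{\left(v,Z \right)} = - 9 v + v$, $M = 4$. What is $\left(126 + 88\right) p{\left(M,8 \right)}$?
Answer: $-6848$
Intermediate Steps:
$p{\left(v,Z \right)} = - 8 v$
$\left(126 + 88\right) p{\left(M,8 \right)} = \left(126 + 88\right) \left(\left(-8\right) 4\right) = 214 \left(-32\right) = -6848$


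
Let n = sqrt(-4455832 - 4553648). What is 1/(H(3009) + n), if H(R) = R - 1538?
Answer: 1471/11173321 - 2*I*sqrt(2252370)/11173321 ≈ 0.00013165 - 0.00026864*I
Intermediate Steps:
n = 2*I*sqrt(2252370) (n = sqrt(-9009480) = 2*I*sqrt(2252370) ≈ 3001.6*I)
H(R) = -1538 + R
1/(H(3009) + n) = 1/((-1538 + 3009) + 2*I*sqrt(2252370)) = 1/(1471 + 2*I*sqrt(2252370))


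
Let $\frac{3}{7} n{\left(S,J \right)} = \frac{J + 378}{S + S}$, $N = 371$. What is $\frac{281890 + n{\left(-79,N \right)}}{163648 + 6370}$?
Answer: $\frac{133610617}{80588532} \approx 1.6579$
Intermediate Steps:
$n{\left(S,J \right)} = \frac{7 \left(378 + J\right)}{6 S}$ ($n{\left(S,J \right)} = \frac{7 \frac{J + 378}{S + S}}{3} = \frac{7 \frac{378 + J}{2 S}}{3} = \frac{7 \left(378 + J\right)}{6 S}$)
$\frac{281890 + n{\left(-79,N \right)}}{163648 + 6370} = \frac{281890 + \frac{7 \left(378 + 371\right)}{6 \left(-79\right)}}{163648 + 6370} = \frac{281890 + \frac{7}{6} \left(- \frac{1}{79}\right) 749}{170018} = \left(281890 - \frac{5243}{474}\right) \frac{1}{170018} = \frac{133610617}{474} \cdot \frac{1}{170018} = \frac{133610617}{80588532}$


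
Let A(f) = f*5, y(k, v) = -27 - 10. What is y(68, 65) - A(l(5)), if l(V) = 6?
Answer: -67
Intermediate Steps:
y(k, v) = -37
A(f) = 5*f
y(68, 65) - A(l(5)) = -37 - 5*6 = -37 - 1*30 = -37 - 30 = -67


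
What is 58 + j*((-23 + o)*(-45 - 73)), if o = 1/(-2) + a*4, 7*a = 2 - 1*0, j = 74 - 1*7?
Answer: 1237695/7 ≈ 1.7681e+5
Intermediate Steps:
j = 67 (j = 74 - 7 = 67)
a = 2/7 (a = (2 - 1*0)/7 = (2 + 0)/7 = (⅐)*2 = 2/7 ≈ 0.28571)
o = 9/14 (o = 1/(-2) + (2/7)*4 = -½ + 8/7 = 9/14 ≈ 0.64286)
58 + j*((-23 + o)*(-45 - 73)) = 58 + 67*((-23 + 9/14)*(-45 - 73)) = 58 + 67*(-313/14*(-118)) = 58 + 67*(18467/7) = 58 + 1237289/7 = 1237695/7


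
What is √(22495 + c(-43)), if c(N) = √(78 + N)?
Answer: √(22495 + √35) ≈ 150.00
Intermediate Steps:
√(22495 + c(-43)) = √(22495 + √(78 - 43)) = √(22495 + √35)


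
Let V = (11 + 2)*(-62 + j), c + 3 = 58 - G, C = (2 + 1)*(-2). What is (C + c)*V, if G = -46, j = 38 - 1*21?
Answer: -55575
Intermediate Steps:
j = 17 (j = 38 - 21 = 17)
C = -6 (C = 3*(-2) = -6)
c = 101 (c = -3 + (58 - 1*(-46)) = -3 + (58 + 46) = -3 + 104 = 101)
V = -585 (V = (11 + 2)*(-62 + 17) = 13*(-45) = -585)
(C + c)*V = (-6 + 101)*(-585) = 95*(-585) = -55575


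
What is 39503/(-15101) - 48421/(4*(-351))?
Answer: 675743309/21201804 ≈ 31.872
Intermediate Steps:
39503/(-15101) - 48421/(4*(-351)) = 39503*(-1/15101) - 48421/(-1404) = -39503/15101 - 48421*(-1/1404) = -39503/15101 + 48421/1404 = 675743309/21201804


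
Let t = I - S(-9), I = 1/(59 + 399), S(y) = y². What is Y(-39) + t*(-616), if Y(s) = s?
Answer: 11416945/229 ≈ 49856.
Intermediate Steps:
I = 1/458 ≈ 0.0021834
t = -37097/458 (t = 1/458 - 1*(-9)² = 1/458 - 1*81 = 1/458 - 81 = -37097/458 ≈ -80.998)
Y(-39) + t*(-616) = -39 - 37097/458*(-616) = -39 + 11425876/229 = 11416945/229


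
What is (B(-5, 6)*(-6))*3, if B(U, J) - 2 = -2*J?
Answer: 180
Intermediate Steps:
B(U, J) = 2 - 2*J
(B(-5, 6)*(-6))*3 = ((2 - 2*6)*(-6))*3 = ((2 - 12)*(-6))*3 = -10*(-6)*3 = 60*3 = 180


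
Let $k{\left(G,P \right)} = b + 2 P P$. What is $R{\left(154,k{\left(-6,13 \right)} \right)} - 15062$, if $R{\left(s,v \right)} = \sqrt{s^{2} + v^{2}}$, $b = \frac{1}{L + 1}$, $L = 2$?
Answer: $-15062 + \frac{7 \sqrt{25381}}{3} \approx -14690.0$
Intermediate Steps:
$b = \frac{1}{3}$ ($b = \frac{1}{2 + 1} = \frac{1}{3} \approx 0.33333$)
$k{\left(G,P \right)} = \frac{1}{3} + 2 P^{2}$ ($k{\left(G,P \right)} = \frac{1}{3} + 2 P P = \frac{1}{3} + 2 P^{2}$)
$R{\left(154,k{\left(-6,13 \right)} \right)} - 15062 = \sqrt{154^{2} + \left(\frac{1}{3} + 2 \cdot 13^{2}\right)^{2}} - 15062 = \sqrt{23716 + \left(\frac{1}{3} + 2 \cdot 169\right)^{2}} - 15062 = \sqrt{23716 + \left(\frac{1}{3} + 338\right)^{2}} - 15062 = \sqrt{23716 + \left(\frac{1015}{3}\right)^{2}} - 15062 = \sqrt{23716 + \frac{1030225}{9}} - 15062 = \sqrt{\frac{1243669}{9}} - 15062 = \frac{7 \sqrt{25381}}{3} - 15062 = -15062 + \frac{7 \sqrt{25381}}{3}$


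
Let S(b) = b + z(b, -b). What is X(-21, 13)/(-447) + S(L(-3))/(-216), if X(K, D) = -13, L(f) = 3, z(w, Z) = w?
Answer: 7/5364 ≈ 0.0013050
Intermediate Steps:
S(b) = 2*b (S(b) = b + b = 2*b)
X(-21, 13)/(-447) + S(L(-3))/(-216) = -13/(-447) + (2*3)/(-216) = -13*(-1/447) + 6*(-1/216) = 13/447 - 1/36 = 7/5364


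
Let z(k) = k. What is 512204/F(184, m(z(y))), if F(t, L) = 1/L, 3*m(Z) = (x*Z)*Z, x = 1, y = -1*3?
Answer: 1536612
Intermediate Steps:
y = -3
m(Z) = Z²/3 (m(Z) = ((1*Z)*Z)/3 = (Z*Z)/3 = Z²/3)
512204/F(184, m(z(y))) = 512204/(1/((⅓)*(-3)²)) = 512204/(1/((⅓)*9)) = 512204/(1/3) = 512204/(⅓) = 512204*3 = 1536612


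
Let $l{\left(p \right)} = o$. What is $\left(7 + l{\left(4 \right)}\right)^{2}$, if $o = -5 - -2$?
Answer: $16$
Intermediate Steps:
$o = -3$ ($o = -5 + 2 = -3$)
$l{\left(p \right)} = -3$
$\left(7 + l{\left(4 \right)}\right)^{2} = \left(7 - 3\right)^{2} = 4^{2} = 16$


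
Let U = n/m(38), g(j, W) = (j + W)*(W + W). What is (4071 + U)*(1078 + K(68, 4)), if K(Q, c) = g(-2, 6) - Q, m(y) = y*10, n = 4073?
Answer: 820507037/190 ≈ 4.3185e+6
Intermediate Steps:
g(j, W) = 2*W*(W + j) (g(j, W) = (W + j)*(2*W) = 2*W*(W + j))
m(y) = 10*y
K(Q, c) = 48 - Q (K(Q, c) = 2*6*(6 - 2) - Q = 2*6*4 - Q = 48 - Q)
U = 4073/380 (U = 4073/((10*38)) = 4073/380 ≈ 10.718)
(4071 + U)*(1078 + K(68, 4)) = (4071 + 4073/380)*(1078 + (48 - 1*68)) = 1551053*(1078 + (48 - 68))/380 = 1551053*(1078 - 20)/380 = (1551053/380)*1058 = 820507037/190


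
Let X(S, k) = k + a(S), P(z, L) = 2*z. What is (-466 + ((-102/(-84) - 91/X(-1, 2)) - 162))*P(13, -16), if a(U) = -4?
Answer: -105794/7 ≈ -15113.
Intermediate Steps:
X(S, k) = -4 + k (X(S, k) = k - 4 = -4 + k)
(-466 + ((-102/(-84) - 91/X(-1, 2)) - 162))*P(13, -16) = (-466 + ((-102/(-84) - 91/(-4 + 2)) - 162))*(2*13) = (-466 + ((-102*(-1/84) - 91/(-2)) - 162))*26 = (-466 + ((17/14 - 91*(-½)) - 162))*26 = (-466 + ((17/14 + 91/2) - 162))*26 = (-466 + (327/7 - 162))*26 = (-466 - 807/7)*26 = -4069/7*26 = -105794/7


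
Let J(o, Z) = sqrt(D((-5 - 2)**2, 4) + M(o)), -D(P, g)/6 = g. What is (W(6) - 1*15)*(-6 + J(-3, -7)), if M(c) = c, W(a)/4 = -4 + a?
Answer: 42 - 21*I*sqrt(3) ≈ 42.0 - 36.373*I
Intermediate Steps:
W(a) = -16 + 4*a (W(a) = 4*(-4 + a) = -16 + 4*a)
D(P, g) = -6*g
J(o, Z) = sqrt(-24 + o) (J(o, Z) = sqrt(-6*4 + o) = sqrt(-24 + o))
(W(6) - 1*15)*(-6 + J(-3, -7)) = ((-16 + 4*6) - 1*15)*(-6 + sqrt(-24 - 3)) = ((-16 + 24) - 15)*(-6 + sqrt(-27)) = (8 - 15)*(-6 + 3*I*sqrt(3)) = -7*(-6 + 3*I*sqrt(3)) = 42 - 21*I*sqrt(3)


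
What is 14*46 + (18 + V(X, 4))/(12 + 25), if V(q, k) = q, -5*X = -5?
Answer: 23847/37 ≈ 644.51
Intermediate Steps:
X = 1 (X = -⅕*(-5) = 1)
14*46 + (18 + V(X, 4))/(12 + 25) = 14*46 + (18 + 1)/(12 + 25) = 644 + 19/37 = 23847/37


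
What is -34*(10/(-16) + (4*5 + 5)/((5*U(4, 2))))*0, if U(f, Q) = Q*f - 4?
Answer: 0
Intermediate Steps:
U(f, Q) = -4 + Q*f
-34*(10/(-16) + (4*5 + 5)/((5*U(4, 2))))*0 = -34*(10/(-16) + (4*5 + 5)/((5*(-4 + 2*4))))*0 = -34*(10*(-1/16) + (20 + 5)/((5*(-4 + 8))))*0 = -34*(-5/8 + 25/((5*4)))*0 = -34*(-5/8 + 25/20)*0 = -34*(-5/8 + 25*(1/20))*0 = -34*(-5/8 + 5/4)*0 = -34*5/8*0 = -85/4*0 = 0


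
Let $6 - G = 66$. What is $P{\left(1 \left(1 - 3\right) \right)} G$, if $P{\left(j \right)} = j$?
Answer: $120$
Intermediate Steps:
$G = -60$ ($G = 6 - 66 = -60$)
$P{\left(1 \left(1 - 3\right) \right)} G = 1 \left(1 - 3\right) \left(-60\right) = 1 \left(-2\right) \left(-60\right) = \left(-2\right) \left(-60\right) = 120$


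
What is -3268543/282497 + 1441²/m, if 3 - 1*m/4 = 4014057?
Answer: -438570512945/37486221912 ≈ -11.700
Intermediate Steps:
m = -16056216 (m = 12 - 4*4014057 = 12 - 16056228 = -16056216)
-3268543/282497 + 1441²/m = -3268543/282497 + 1441²/(-16056216) = -3268543*1/282497 + 2076481*(-1/16056216) = -3268543/282497 - 17161/132696 = -438570512945/37486221912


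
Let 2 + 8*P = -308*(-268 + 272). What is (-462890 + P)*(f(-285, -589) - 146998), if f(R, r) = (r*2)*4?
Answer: 140496886335/2 ≈ 7.0248e+10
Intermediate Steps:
f(R, r) = 8*r (f(R, r) = (2*r)*4 = 8*r)
P = -617/4 (P = -1/4 + (-308*(-268 + 272))/8 = -1/4 + (-308*4)/8 = -1/4 + (1/8)*(-1232) = -1/4 - 154 = -617/4 ≈ -154.25)
(-462890 + P)*(f(-285, -589) - 146998) = (-462890 - 617/4)*(8*(-589) - 146998) = -1852177*(-4712 - 146998)/4 = -1852177/4*(-151710) = 140496886335/2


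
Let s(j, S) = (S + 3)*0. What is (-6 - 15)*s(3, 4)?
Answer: 0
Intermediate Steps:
s(j, S) = 0 (s(j, S) = (3 + S)*0 = 0)
(-6 - 15)*s(3, 4) = (-6 - 15)*0 = -21*0 = 0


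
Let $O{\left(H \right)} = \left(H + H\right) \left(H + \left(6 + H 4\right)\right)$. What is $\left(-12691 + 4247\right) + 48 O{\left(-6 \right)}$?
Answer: $5380$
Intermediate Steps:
$O{\left(H \right)} = 2 H \left(6 + 5 H\right)$ ($O{\left(H \right)} = 2 H \left(H + \left(6 + 4 H\right)\right) = 2 H \left(6 + 5 H\right)$)
$\left(-12691 + 4247\right) + 48 O{\left(-6 \right)} = \left(-12691 + 4247\right) + 48 \cdot 2 \left(-6\right) \left(6 + 5 \left(-6\right)\right) = -8444 + 48 \cdot 2 \left(-6\right) \left(6 - 30\right) = -8444 + 48 \cdot 2 \left(-6\right) \left(-24\right) = -8444 + 48 \cdot 288 = -8444 + 13824 = 5380$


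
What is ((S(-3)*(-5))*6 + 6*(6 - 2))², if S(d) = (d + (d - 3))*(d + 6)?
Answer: 695556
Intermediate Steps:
S(d) = (-3 + 2*d)*(6 + d) (S(d) = (d + (-3 + d))*(6 + d) = (-3 + 2*d)*(6 + d))
((S(-3)*(-5))*6 + 6*(6 - 2))² = (((-18 + 2*(-3)² + 9*(-3))*(-5))*6 + 6*(6 - 2))² = (((-18 + 2*9 - 27)*(-5))*6 + 6*4)² = (((-18 + 18 - 27)*(-5))*6 + 24)² = (-27*(-5)*6 + 24)² = (135*6 + 24)² = (810 + 24)² = 834² = 695556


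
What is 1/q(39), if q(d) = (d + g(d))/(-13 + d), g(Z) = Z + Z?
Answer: 2/9 ≈ 0.22222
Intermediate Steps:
g(Z) = 2*Z
q(d) = 3*d/(-13 + d) (q(d) = (d + 2*d)/(-13 + d) = (3*d)/(-13 + d) = 3*d/(-13 + d))
1/q(39) = 1/(3*39/(-13 + 39)) = 1/(3*39/26) = 1/(3*39*(1/26)) = 1/(9/2) = 2/9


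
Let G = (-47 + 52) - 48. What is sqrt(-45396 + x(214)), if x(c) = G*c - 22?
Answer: 2*I*sqrt(13655) ≈ 233.71*I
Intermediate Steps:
G = -43 (G = 5 - 48 = -43)
x(c) = -22 - 43*c (x(c) = -43*c - 22 = -22 - 43*c)
sqrt(-45396 + x(214)) = sqrt(-45396 + (-22 - 43*214)) = sqrt(-45396 + (-22 - 9202)) = sqrt(-45396 - 9224) = sqrt(-54620) = 2*I*sqrt(13655)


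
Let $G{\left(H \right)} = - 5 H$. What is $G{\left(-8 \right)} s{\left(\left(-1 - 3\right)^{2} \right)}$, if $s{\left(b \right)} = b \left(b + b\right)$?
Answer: $20480$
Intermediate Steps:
$s{\left(b \right)} = 2 b^{2}$ ($s{\left(b \right)} = b 2 b = 2 b^{2}$)
$G{\left(-8 \right)} s{\left(\left(-1 - 3\right)^{2} \right)} = \left(-5\right) \left(-8\right) 2 \left(\left(-1 - 3\right)^{2}\right)^{2} = 40 \cdot 2 \left(\left(-4\right)^{2}\right)^{2} = 40 \cdot 2 \cdot 16^{2} = 40 \cdot 2 \cdot 256 = 40 \cdot 512 = 20480$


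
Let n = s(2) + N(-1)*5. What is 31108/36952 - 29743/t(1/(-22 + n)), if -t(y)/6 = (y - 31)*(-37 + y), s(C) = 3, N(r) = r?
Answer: 30228443/5866130 ≈ 5.1530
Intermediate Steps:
n = -2 (n = 3 - 1*5 = 3 - 5 = -2)
t(y) = -6*(-37 + y)*(-31 + y) (t(y) = -6*(y - 31)*(-37 + y) = -6*(-31 + y)*(-37 + y) = -6*(-37 + y)*(-31 + y))
31108/36952 - 29743/t(1/(-22 + n)) = 31108/36952 - 29743/(-6882 - 6/(-22 - 2)² + 408/(-22 - 2)) = 31108*(1/36952) - 29743/(-6882 - 6*(1/(-24))² + 408/(-24)) = 7777/9238 - 29743/(-6882 - 6*(-1/24)² + 408*(-1/24)) = 7777/9238 - 29743/(-6882 - 6*1/576 - 17) = 7777/9238 - 29743/(-6882 - 1/96 - 17) = 7777/9238 - 29743/(-662305/96) = 7777/9238 - 29743*(-96/662305) = 7777/9238 + 407904/94615 = 30228443/5866130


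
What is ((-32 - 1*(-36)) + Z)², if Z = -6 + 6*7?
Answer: 1600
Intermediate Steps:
Z = 36 (Z = -6 + 42 = 36)
((-32 - 1*(-36)) + Z)² = ((-32 - 1*(-36)) + 36)² = ((-32 + 36) + 36)² = (4 + 36)² = 40² = 1600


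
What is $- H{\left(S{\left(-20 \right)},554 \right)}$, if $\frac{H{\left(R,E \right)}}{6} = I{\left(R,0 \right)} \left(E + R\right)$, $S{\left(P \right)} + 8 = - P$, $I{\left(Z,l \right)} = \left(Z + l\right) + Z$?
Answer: $-81504$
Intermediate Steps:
$I{\left(Z,l \right)} = l + 2 Z$
$S{\left(P \right)} = -8 - P$
$H{\left(R,E \right)} = 12 R \left(E + R\right)$ ($H{\left(R,E \right)} = 6 \left(0 + 2 R\right) \left(E + R\right) = 6 \cdot 2 R \left(E + R\right) = 12 R \left(E + R\right)$)
$- H{\left(S{\left(-20 \right)},554 \right)} = - 12 \left(-8 - -20\right) \left(554 - -12\right) = - 12 \left(-8 + 20\right) \left(554 + \left(-8 + 20\right)\right) = - 12 \cdot 12 \left(554 + 12\right) = - 12 \cdot 12 \cdot 566 = \left(-1\right) 81504 = -81504$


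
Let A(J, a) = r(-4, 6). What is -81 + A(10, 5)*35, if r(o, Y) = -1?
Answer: -116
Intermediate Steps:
A(J, a) = -1
-81 + A(10, 5)*35 = -81 - 1*35 = -81 - 35 = -116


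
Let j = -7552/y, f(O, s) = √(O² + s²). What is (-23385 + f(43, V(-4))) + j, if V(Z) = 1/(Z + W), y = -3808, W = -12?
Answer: -2782579/119 + √473345/16 ≈ -23340.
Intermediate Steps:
V(Z) = 1/(-12 + Z) (V(Z) = 1/(Z - 12) = 1/(-12 + Z))
j = 236/119 (j = -7552/(-3808) = -7552*(-1/3808) = 236/119 ≈ 1.9832)
(-23385 + f(43, V(-4))) + j = (-23385 + √(43² + (1/(-12 - 4))²)) + 236/119 = (-23385 + √(1849 + (1/(-16))²)) + 236/119 = (-23385 + √(1849 + (-1/16)²)) + 236/119 = (-23385 + √(1849 + 1/256)) + 236/119 = (-23385 + √(473345/256)) + 236/119 = (-23385 + √473345/16) + 236/119 = -2782579/119 + √473345/16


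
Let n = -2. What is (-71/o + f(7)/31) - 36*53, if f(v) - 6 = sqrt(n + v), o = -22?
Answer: -1298923/682 + sqrt(5)/31 ≈ -1904.5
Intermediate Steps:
f(v) = 6 + sqrt(-2 + v)
(-71/o + f(7)/31) - 36*53 = (-71/(-22) + (6 + sqrt(-2 + 7))/31) - 36*53 = (-71*(-1/22) + (6 + sqrt(5))*(1/31)) - 1908 = (71/22 + (6/31 + sqrt(5)/31)) - 1908 = (2333/682 + sqrt(5)/31) - 1908 = -1298923/682 + sqrt(5)/31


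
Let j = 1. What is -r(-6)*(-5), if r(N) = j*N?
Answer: -30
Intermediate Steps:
r(N) = N (r(N) = 1*N = N)
-r(-6)*(-5) = -1*(-6)*(-5) = 6*(-5) = -30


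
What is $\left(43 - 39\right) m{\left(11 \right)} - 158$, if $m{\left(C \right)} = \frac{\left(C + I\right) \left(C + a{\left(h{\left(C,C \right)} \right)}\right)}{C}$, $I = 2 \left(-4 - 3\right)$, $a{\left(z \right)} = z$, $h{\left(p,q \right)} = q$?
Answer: $-182$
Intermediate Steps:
$I = -14$ ($I = 2 \left(-7\right) = -14$)
$m{\left(C \right)} = -28 + 2 C$ ($m{\left(C \right)} = \frac{\left(C - 14\right) \left(C + C\right)}{C} = \frac{\left(-14 + C\right) 2 C}{C} = \frac{2 C \left(-14 + C\right)}{C} = -28 + 2 C$)
$\left(43 - 39\right) m{\left(11 \right)} - 158 = \left(43 - 39\right) \left(-28 + 2 \cdot 11\right) - 158 = \left(43 - 39\right) \left(-28 + 22\right) - 158 = 4 \left(-6\right) - 158 = -24 - 158 = -182$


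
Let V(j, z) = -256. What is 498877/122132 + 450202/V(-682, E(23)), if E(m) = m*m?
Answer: -6857044769/3908224 ≈ -1754.5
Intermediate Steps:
E(m) = m²
498877/122132 + 450202/V(-682, E(23)) = 498877/122132 + 450202/(-256) = 498877*(1/122132) + 450202*(-1/256) = 498877/122132 - 225101/128 = -6857044769/3908224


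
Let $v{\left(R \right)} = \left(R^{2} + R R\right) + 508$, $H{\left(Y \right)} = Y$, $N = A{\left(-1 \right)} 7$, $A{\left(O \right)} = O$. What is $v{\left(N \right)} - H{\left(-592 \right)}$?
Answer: $1198$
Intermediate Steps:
$N = -7$ ($N = \left(-1\right) 7 = -7$)
$v{\left(R \right)} = 508 + 2 R^{2}$ ($v{\left(R \right)} = \left(R^{2} + R^{2}\right) + 508 = 2 R^{2} + 508 = 508 + 2 R^{2}$)
$v{\left(N \right)} - H{\left(-592 \right)} = \left(508 + 2 \left(-7\right)^{2}\right) - -592 = \left(508 + 2 \cdot 49\right) + 592 = \left(508 + 98\right) + 592 = 606 + 592 = 1198$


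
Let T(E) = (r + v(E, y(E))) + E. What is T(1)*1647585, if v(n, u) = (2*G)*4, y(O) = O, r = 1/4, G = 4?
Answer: 219128805/4 ≈ 5.4782e+7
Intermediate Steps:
r = ¼ ≈ 0.25000
v(n, u) = 32 (v(n, u) = (2*4)*4 = 8*4 = 32)
T(E) = 129/4 + E (T(E) = (¼ + 32) + E = 129/4 + E)
T(1)*1647585 = (129/4 + 1)*1647585 = (133/4)*1647585 = 219128805/4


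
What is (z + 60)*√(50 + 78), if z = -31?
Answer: 232*√2 ≈ 328.10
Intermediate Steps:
(z + 60)*√(50 + 78) = (-31 + 60)*√(50 + 78) = 29*√128 = 29*(8*√2) = 232*√2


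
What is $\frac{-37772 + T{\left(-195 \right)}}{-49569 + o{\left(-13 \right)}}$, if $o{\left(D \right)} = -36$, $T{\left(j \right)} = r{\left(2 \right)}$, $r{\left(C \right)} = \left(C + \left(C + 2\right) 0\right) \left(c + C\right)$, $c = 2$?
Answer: $\frac{12588}{16535} \approx 0.76129$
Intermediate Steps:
$r{\left(C \right)} = C \left(2 + C\right)$ ($r{\left(C \right)} = \left(C + \left(C + 2\right) 0\right) \left(2 + C\right) = \left(C + \left(2 + C\right) 0\right) \left(2 + C\right) = \left(C + 0\right) \left(2 + C\right) = C \left(2 + C\right)$)
$T{\left(j \right)} = 8$ ($T{\left(j \right)} = 2 \left(2 + 2\right) = 2 \cdot 4 = 8$)
$\frac{-37772 + T{\left(-195 \right)}}{-49569 + o{\left(-13 \right)}} = \frac{-37772 + 8}{-49569 - 36} = - \frac{37764}{-49605} = \left(-37764\right) \left(- \frac{1}{49605}\right) = \frac{12588}{16535}$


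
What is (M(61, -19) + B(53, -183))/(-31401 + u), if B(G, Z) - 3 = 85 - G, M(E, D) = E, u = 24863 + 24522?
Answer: 3/562 ≈ 0.0053381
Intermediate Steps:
u = 49385
B(G, Z) = 88 - G (B(G, Z) = 3 + (85 - G) = 88 - G)
(M(61, -19) + B(53, -183))/(-31401 + u) = (61 + (88 - 1*53))/(-31401 + 49385) = (61 + (88 - 53))/17984 = (61 + 35)*(1/17984) = 96*(1/17984) = 3/562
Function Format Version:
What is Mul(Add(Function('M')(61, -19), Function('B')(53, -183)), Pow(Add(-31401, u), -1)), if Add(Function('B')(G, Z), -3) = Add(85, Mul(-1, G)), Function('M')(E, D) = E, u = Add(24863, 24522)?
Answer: Rational(3, 562) ≈ 0.0053381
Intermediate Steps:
u = 49385
Function('B')(G, Z) = Add(88, Mul(-1, G)) (Function('B')(G, Z) = Add(3, Add(85, Mul(-1, G))) = Add(88, Mul(-1, G)))
Mul(Add(Function('M')(61, -19), Function('B')(53, -183)), Pow(Add(-31401, u), -1)) = Mul(Add(61, Add(88, Mul(-1, 53))), Pow(Add(-31401, 49385), -1)) = Mul(Add(61, Add(88, -53)), Pow(17984, -1)) = Mul(Add(61, 35), Rational(1, 17984)) = Mul(96, Rational(1, 17984)) = Rational(3, 562)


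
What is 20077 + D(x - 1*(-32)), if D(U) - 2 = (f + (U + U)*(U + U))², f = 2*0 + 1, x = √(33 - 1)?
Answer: 19967856 + 8652800*√2 ≈ 3.2205e+7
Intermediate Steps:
x = 4*√2 (x = √32 = 4*√2 ≈ 5.6569)
f = 1 (f = 0 + 1 = 1)
D(U) = 2 + (1 + 4*U²)² (D(U) = 2 + (1 + (U + U)*(U + U))² = 2 + (1 + (2*U)*(2*U))² = 2 + (1 + 4*U²)²)
20077 + D(x - 1*(-32)) = 20077 + (2 + (1 + 4*(4*√2 - 1*(-32))²)²) = 20077 + (2 + (1 + 4*(4*√2 + 32)²)²) = 20077 + (2 + (1 + 4*(32 + 4*√2)²)²) = 20079 + (1 + 4*(32 + 4*√2)²)²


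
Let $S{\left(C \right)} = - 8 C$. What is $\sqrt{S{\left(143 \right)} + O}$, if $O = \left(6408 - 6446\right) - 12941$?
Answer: $i \sqrt{14123} \approx 118.84 i$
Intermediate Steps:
$O = -12979$ ($O = -38 - 12941 = -12979$)
$\sqrt{S{\left(143 \right)} + O} = \sqrt{\left(-8\right) 143 - 12979} = \sqrt{-1144 - 12979} = \sqrt{-14123} = i \sqrt{14123}$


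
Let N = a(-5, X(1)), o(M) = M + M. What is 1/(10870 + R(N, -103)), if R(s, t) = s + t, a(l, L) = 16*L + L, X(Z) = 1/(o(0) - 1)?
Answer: 1/10750 ≈ 9.3023e-5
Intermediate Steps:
o(M) = 2*M
X(Z) = -1 (X(Z) = 1/(2*0 - 1) = 1/(0 - 1) = 1/(-1) = -1)
a(l, L) = 17*L
N = -17 (N = 17*(-1) = -17)
1/(10870 + R(N, -103)) = 1/(10870 + (-17 - 103)) = 1/(10870 - 120) = 1/10750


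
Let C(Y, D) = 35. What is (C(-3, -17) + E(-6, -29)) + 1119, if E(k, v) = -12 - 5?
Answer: 1137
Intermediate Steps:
E(k, v) = -17
(C(-3, -17) + E(-6, -29)) + 1119 = (35 - 17) + 1119 = 18 + 1119 = 1137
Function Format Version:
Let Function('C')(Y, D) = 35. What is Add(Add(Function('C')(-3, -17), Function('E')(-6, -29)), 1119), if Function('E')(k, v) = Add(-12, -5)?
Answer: 1137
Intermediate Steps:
Function('E')(k, v) = -17
Add(Add(Function('C')(-3, -17), Function('E')(-6, -29)), 1119) = Add(Add(35, -17), 1119) = Add(18, 1119) = 1137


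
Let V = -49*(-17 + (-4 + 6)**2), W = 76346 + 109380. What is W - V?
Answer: 185089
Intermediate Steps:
W = 185726
V = 637 (V = -49*(-17 + 2**2) = -49*(-17 + 4) = -49*(-13) = 637)
W - V = 185726 - 1*637 = 185726 - 637 = 185089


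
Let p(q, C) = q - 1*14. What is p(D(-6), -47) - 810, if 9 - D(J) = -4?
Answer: -811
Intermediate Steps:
D(J) = 13 (D(J) = 9 - 1*(-4) = 9 + 4 = 13)
p(q, C) = -14 + q (p(q, C) = q - 14 = -14 + q)
p(D(-6), -47) - 810 = (-14 + 13) - 810 = -1 - 810 = -811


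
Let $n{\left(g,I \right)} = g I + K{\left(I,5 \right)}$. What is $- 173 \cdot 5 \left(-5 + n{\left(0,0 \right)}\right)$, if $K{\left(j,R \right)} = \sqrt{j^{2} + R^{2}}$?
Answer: $0$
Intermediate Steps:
$K{\left(j,R \right)} = \sqrt{R^{2} + j^{2}}$
$n{\left(g,I \right)} = \sqrt{25 + I^{2}} + I g$ ($n{\left(g,I \right)} = g I + \sqrt{5^{2} + I^{2}} = I g + \sqrt{25 + I^{2}} = \sqrt{25 + I^{2}} + I g$)
$- 173 \cdot 5 \left(-5 + n{\left(0,0 \right)}\right) = - 173 \cdot 5 \left(-5 + \left(\sqrt{25 + 0^{2}} + 0 \cdot 0\right)\right) = - 173 \cdot 5 \left(-5 + \left(\sqrt{25 + 0} + 0\right)\right) = - 173 \cdot 5 \left(-5 + \left(\sqrt{25} + 0\right)\right) = - 173 \cdot 5 \left(-5 + \left(5 + 0\right)\right) = - 173 \cdot 5 \left(-5 + 5\right) = - 173 \cdot 5 \cdot 0 = \left(-173\right) 0 = 0$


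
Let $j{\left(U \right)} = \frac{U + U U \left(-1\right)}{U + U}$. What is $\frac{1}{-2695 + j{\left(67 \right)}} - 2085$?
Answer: $- \frac{5687881}{2728} \approx -2085.0$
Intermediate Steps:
$j{\left(U \right)} = \frac{U - U^{2}}{2 U}$ ($j{\left(U \right)} = \frac{U + U^{2} \left(-1\right)}{2 U} = \left(U - U^{2}\right) \frac{1}{2 U} = \frac{U - U^{2}}{2 U}$)
$\frac{1}{-2695 + j{\left(67 \right)}} - 2085 = \frac{1}{-2695 + \left(\frac{1}{2} - \frac{67}{2}\right)} - 2085 = \frac{1}{-2695 - 33} - 2085 = \frac{1}{-2728} - 2085 = - \frac{1}{2728} - 2085 = - \frac{5687881}{2728}$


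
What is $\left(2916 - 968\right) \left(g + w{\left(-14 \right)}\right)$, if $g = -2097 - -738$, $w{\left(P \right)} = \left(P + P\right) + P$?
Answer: $-2729148$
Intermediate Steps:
$w{\left(P \right)} = 3 P$ ($w{\left(P \right)} = 2 P + P = 3 P$)
$g = -1359$ ($g = -2097 + 738 = -1359$)
$\left(2916 - 968\right) \left(g + w{\left(-14 \right)}\right) = \left(2916 - 968\right) \left(-1359 + 3 \left(-14\right)\right) = 1948 \left(-1359 - 42\right) = 1948 \left(-1401\right) = -2729148$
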